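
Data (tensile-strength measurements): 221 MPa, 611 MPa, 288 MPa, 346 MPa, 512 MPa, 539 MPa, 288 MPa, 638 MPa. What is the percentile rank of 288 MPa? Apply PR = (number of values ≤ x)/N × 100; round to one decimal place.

N = 8.
Strictly below 288: 1. Equal to 288: 2.
PR = 3/8 × 100 = 37.5

37.5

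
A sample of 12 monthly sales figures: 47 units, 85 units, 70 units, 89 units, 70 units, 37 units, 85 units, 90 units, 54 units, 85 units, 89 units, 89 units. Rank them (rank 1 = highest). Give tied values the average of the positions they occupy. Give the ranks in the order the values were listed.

Sorted (descending): 90, 89, 89, 89, 85, 85, 85, 70, 70, 54, 47, 37
The 3 values of 89 occupy positions 2–4 → average rank 3.
The 3 values of 85 occupy positions 5–7 → average rank 6.
The 2 values of 70 occupy positions 8–9 → average rank (8+9)/2 = 8.5.

11, 6, 8.5, 3, 8.5, 12, 6, 1, 10, 6, 3, 3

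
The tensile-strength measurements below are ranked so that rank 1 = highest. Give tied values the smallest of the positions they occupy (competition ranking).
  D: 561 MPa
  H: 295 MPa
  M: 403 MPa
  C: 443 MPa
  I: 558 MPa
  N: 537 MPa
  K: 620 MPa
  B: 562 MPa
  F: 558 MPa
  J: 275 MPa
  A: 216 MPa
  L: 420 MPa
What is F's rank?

4

Sorted (descending): 620, 562, 561, 558, 558, 537, 443, 420, 403, 295, 275, 216
The 2 values of 558 occupy positions 4–5 → each gets rank 4.
F has value 558 MPa → rank 4.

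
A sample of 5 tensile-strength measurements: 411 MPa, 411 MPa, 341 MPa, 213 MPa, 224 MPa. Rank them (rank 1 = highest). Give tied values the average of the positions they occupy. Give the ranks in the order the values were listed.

1.5, 1.5, 3, 5, 4

Sorted (descending): 411, 411, 341, 224, 213
The 2 values of 411 occupy positions 1–2 → average rank (1+2)/2 = 1.5.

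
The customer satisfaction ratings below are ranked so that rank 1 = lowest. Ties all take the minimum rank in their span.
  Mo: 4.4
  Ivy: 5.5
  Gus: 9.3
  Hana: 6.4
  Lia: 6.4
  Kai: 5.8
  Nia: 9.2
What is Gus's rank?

Sorted (ascending): 4.4, 5.5, 5.8, 6.4, 6.4, 9.2, 9.3
The 2 values of 6.4 occupy positions 4–5 → each gets rank 4.
Gus has value 9.3 → rank 7.

7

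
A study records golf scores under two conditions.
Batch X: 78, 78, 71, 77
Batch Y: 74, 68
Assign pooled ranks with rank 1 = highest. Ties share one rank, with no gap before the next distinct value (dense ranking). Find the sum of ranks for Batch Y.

8

Sorted (descending): 78, 78, 77, 74, 71, 68
The 2 values of 78 share dense rank 1.
Remaining distinct values take the next consecutive integers.
Batch Y values → pooled ranks: 74→3, 68→5
Rank sum = 3 + 5 = 8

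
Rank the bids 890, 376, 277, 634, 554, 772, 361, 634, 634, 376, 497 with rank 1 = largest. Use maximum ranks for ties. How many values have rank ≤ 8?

7

Sorted (descending): 890, 772, 634, 634, 634, 554, 497, 376, 376, 361, 277
The 3 values of 634 occupy positions 3–5 → each gets rank 5.
The 2 values of 376 occupy positions 8–9 → each gets rank 9.
Ranks ≤ 8: {1, 2, 5, 5, 5, 6, 7} → 7 values.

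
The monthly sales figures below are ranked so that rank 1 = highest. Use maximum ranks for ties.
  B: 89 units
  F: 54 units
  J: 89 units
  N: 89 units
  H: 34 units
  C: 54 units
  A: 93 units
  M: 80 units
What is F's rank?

Sorted (descending): 93, 89, 89, 89, 80, 54, 54, 34
The 3 values of 89 occupy positions 2–4 → each gets rank 4.
The 2 values of 54 occupy positions 6–7 → each gets rank 7.
F has value 54 units → rank 7.

7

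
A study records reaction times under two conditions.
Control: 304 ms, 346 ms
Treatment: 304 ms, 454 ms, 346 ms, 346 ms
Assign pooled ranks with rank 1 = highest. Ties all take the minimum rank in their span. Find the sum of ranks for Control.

Sorted (descending): 454, 346, 346, 346, 304, 304
The 3 values of 346 occupy positions 2–4 → each gets rank 2.
The 2 values of 304 occupy positions 5–6 → each gets rank 5.
Control values → pooled ranks: 304→5, 346→2
Rank sum = 5 + 2 = 7

7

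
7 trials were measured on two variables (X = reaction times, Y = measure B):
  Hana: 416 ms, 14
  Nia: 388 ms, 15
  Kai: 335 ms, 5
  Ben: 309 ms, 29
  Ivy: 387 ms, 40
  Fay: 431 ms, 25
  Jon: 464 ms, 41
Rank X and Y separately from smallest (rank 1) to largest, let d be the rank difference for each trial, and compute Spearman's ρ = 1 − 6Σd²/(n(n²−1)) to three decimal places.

Ranks of variable 1: 5, 4, 2, 1, 3, 6, 7
Ranks of variable 2: 2, 3, 1, 5, 6, 4, 7
d = r₁ − r₂: 3, 1, 1, -4, -3, 2, 0
d²: 9, 1, 1, 16, 9, 4, 0; Σd² = 40
ρ = 1 − 6·40/(7·48) = 1 − 240/336 = 0.286

0.286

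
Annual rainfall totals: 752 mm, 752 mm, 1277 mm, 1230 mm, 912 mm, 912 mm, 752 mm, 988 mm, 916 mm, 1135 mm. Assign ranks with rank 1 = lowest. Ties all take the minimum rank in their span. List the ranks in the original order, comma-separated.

Sorted (ascending): 752, 752, 752, 912, 912, 916, 988, 1135, 1230, 1277
The 3 values of 752 occupy positions 1–3 → each gets rank 1.
The 2 values of 912 occupy positions 4–5 → each gets rank 4.

1, 1, 10, 9, 4, 4, 1, 7, 6, 8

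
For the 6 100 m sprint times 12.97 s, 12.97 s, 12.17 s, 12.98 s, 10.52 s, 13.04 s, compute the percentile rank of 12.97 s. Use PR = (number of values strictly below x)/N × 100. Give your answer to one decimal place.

33.3

N = 6.
Strictly below 12.97: 2. Equal to 12.97: 2.
PR = 2/6 × 100 = 33.3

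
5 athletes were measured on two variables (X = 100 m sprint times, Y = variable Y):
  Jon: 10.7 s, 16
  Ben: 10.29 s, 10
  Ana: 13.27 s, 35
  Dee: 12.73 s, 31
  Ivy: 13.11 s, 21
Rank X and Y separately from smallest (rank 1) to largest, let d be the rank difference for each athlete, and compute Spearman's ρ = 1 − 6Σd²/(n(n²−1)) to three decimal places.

Ranks of variable 1: 2, 1, 5, 3, 4
Ranks of variable 2: 2, 1, 5, 4, 3
d = r₁ − r₂: 0, 0, 0, -1, 1
d²: 0, 0, 0, 1, 1; Σd² = 2
ρ = 1 − 6·2/(5·24) = 1 − 12/120 = 0.900

0.900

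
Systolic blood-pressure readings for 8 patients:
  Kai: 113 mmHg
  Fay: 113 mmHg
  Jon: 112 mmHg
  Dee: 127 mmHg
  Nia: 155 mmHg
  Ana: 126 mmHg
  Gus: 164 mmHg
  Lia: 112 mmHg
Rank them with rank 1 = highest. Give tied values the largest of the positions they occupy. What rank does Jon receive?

Sorted (descending): 164, 155, 127, 126, 113, 113, 112, 112
The 2 values of 113 occupy positions 5–6 → each gets rank 6.
The 2 values of 112 occupy positions 7–8 → each gets rank 8.
Jon has value 112 mmHg → rank 8.

8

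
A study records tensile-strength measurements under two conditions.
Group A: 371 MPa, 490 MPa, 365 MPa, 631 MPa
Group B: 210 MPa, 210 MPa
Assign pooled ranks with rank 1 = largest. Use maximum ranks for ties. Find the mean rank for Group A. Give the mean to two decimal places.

2.50

Sorted (descending): 631, 490, 371, 365, 210, 210
The 2 values of 210 occupy positions 5–6 → each gets rank 6.
Group A values → pooled ranks: 371→3, 490→2, 365→4, 631→1
Mean rank = (3 + 2 + 4 + 1) / 4 = 2.50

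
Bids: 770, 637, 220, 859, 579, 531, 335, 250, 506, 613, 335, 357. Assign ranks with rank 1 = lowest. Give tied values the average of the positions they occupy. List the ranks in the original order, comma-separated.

Sorted (ascending): 220, 250, 335, 335, 357, 506, 531, 579, 613, 637, 770, 859
The 2 values of 335 occupy positions 3–4 → average rank (3+4)/2 = 3.5.

11, 10, 1, 12, 8, 7, 3.5, 2, 6, 9, 3.5, 5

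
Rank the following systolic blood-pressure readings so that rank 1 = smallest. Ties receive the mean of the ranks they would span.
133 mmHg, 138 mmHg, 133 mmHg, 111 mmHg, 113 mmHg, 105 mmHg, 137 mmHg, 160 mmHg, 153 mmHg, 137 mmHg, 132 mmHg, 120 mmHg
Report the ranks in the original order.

Sorted (ascending): 105, 111, 113, 120, 132, 133, 133, 137, 137, 138, 153, 160
The 2 values of 133 occupy positions 6–7 → average rank (6+7)/2 = 6.5.
The 2 values of 137 occupy positions 8–9 → average rank (8+9)/2 = 8.5.

6.5, 10, 6.5, 2, 3, 1, 8.5, 12, 11, 8.5, 5, 4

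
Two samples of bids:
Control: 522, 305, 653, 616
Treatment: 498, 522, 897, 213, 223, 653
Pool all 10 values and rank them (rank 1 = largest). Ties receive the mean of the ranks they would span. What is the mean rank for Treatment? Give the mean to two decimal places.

Sorted (descending): 897, 653, 653, 616, 522, 522, 498, 305, 223, 213
The 2 values of 653 occupy positions 2–3 → average rank (2+3)/2 = 2.5.
The 2 values of 522 occupy positions 5–6 → average rank (5+6)/2 = 5.5.
Treatment values → pooled ranks: 498→7, 522→5.5, 897→1, 213→10, 223→9, 653→2.5
Mean rank = (7 + 5.5 + 1 + 10 + 9 + 2.5) / 6 = 5.83

5.83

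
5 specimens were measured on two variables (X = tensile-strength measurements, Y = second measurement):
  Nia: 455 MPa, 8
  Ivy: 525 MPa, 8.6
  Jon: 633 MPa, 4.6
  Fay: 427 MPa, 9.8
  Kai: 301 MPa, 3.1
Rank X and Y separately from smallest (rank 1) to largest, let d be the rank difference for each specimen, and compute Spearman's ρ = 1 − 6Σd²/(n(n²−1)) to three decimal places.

0.100

Ranks of variable 1: 3, 4, 5, 2, 1
Ranks of variable 2: 3, 4, 2, 5, 1
d = r₁ − r₂: 0, 0, 3, -3, 0
d²: 0, 0, 9, 9, 0; Σd² = 18
ρ = 1 − 6·18/(5·24) = 1 − 108/120 = 0.100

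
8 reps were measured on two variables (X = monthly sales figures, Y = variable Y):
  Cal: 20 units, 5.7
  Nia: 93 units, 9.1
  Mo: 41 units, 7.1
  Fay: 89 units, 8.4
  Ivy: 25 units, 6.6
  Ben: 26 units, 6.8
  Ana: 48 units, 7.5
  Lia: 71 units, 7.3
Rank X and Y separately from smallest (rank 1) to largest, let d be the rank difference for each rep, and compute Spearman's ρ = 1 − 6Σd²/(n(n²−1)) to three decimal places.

0.976

Ranks of variable 1: 1, 8, 4, 7, 2, 3, 5, 6
Ranks of variable 2: 1, 8, 4, 7, 2, 3, 6, 5
d = r₁ − r₂: 0, 0, 0, 0, 0, 0, -1, 1
d²: 0, 0, 0, 0, 0, 0, 1, 1; Σd² = 2
ρ = 1 − 6·2/(8·63) = 1 − 12/504 = 0.976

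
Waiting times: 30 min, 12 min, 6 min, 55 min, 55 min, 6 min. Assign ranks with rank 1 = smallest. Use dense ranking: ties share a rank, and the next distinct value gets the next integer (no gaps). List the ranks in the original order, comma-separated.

3, 2, 1, 4, 4, 1

Sorted (ascending): 6, 6, 12, 30, 55, 55
The 2 values of 6 share dense rank 1.
The 2 values of 55 share dense rank 4.
Remaining distinct values take the next consecutive integers.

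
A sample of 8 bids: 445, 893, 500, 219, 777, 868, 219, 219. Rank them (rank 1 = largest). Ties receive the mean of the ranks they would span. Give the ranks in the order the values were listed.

Sorted (descending): 893, 868, 777, 500, 445, 219, 219, 219
The 3 values of 219 occupy positions 6–8 → average rank 7.

5, 1, 4, 7, 3, 2, 7, 7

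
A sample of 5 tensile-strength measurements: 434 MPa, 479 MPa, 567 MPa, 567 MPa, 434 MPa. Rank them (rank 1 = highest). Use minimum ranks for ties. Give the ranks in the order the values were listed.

4, 3, 1, 1, 4

Sorted (descending): 567, 567, 479, 434, 434
The 2 values of 567 occupy positions 1–2 → each gets rank 1.
The 2 values of 434 occupy positions 4–5 → each gets rank 4.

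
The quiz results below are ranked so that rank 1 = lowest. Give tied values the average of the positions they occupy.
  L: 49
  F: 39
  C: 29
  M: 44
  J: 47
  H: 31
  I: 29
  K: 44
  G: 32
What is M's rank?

Sorted (ascending): 29, 29, 31, 32, 39, 44, 44, 47, 49
The 2 values of 29 occupy positions 1–2 → average rank (1+2)/2 = 1.5.
The 2 values of 44 occupy positions 6–7 → average rank (6+7)/2 = 6.5.
M has value 44 → rank 6.5.

6.5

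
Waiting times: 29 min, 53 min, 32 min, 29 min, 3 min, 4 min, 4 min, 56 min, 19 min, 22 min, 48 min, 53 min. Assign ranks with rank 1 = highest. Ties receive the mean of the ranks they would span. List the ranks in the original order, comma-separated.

Sorted (descending): 56, 53, 53, 48, 32, 29, 29, 22, 19, 4, 4, 3
The 2 values of 53 occupy positions 2–3 → average rank (2+3)/2 = 2.5.
The 2 values of 29 occupy positions 6–7 → average rank (6+7)/2 = 6.5.
The 2 values of 4 occupy positions 10–11 → average rank (10+11)/2 = 10.5.

6.5, 2.5, 5, 6.5, 12, 10.5, 10.5, 1, 9, 8, 4, 2.5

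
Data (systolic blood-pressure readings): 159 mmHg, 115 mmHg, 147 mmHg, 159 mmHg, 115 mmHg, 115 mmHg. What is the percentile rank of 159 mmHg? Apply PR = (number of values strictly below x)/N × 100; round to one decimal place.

N = 6.
Strictly below 159: 4. Equal to 159: 2.
PR = 4/6 × 100 = 66.7

66.7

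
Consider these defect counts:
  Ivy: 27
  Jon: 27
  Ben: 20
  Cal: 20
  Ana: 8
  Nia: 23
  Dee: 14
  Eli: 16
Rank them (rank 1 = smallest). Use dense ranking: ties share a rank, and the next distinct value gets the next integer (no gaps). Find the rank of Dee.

Sorted (ascending): 8, 14, 16, 20, 20, 23, 27, 27
The 2 values of 20 share dense rank 4.
The 2 values of 27 share dense rank 6.
Remaining distinct values take the next consecutive integers.
Dee has value 14 → rank 2.

2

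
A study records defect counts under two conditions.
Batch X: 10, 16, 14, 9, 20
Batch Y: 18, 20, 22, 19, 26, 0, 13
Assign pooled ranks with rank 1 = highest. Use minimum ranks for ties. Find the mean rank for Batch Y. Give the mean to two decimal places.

5.43

Sorted (descending): 26, 22, 20, 20, 19, 18, 16, 14, 13, 10, 9, 0
The 2 values of 20 occupy positions 3–4 → each gets rank 3.
Batch Y values → pooled ranks: 18→6, 20→3, 22→2, 19→5, 26→1, 0→12, 13→9
Mean rank = (6 + 3 + 2 + 5 + 1 + 12 + 9) / 7 = 5.43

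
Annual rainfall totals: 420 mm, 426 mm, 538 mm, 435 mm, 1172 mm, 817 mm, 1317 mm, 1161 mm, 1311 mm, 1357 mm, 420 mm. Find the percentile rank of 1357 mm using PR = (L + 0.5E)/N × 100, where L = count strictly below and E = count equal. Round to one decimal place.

N = 11.
Strictly below 1357: 10. Equal to 1357: 1.
PR = (10 + 0.5·1)/11 × 100 = 95.5

95.5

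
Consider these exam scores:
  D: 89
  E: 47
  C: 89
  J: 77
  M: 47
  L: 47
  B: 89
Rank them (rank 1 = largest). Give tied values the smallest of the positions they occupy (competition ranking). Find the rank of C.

Sorted (descending): 89, 89, 89, 77, 47, 47, 47
The 3 values of 89 occupy positions 1–3 → each gets rank 1.
The 3 values of 47 occupy positions 5–7 → each gets rank 5.
C has value 89 → rank 1.

1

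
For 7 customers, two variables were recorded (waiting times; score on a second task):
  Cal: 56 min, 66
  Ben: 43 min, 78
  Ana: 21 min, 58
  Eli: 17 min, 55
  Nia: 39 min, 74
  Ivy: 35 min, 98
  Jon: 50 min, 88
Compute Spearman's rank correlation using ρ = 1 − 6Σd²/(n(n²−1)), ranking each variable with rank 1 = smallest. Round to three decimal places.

0.429

Ranks of variable 1: 7, 5, 2, 1, 4, 3, 6
Ranks of variable 2: 3, 5, 2, 1, 4, 7, 6
d = r₁ − r₂: 4, 0, 0, 0, 0, -4, 0
d²: 16, 0, 0, 0, 0, 16, 0; Σd² = 32
ρ = 1 − 6·32/(7·48) = 1 − 192/336 = 0.429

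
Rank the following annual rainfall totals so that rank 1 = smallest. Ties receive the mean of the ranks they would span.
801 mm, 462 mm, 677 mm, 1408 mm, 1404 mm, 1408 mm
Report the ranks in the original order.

3, 1, 2, 5.5, 4, 5.5

Sorted (ascending): 462, 677, 801, 1404, 1408, 1408
The 2 values of 1408 occupy positions 5–6 → average rank (5+6)/2 = 5.5.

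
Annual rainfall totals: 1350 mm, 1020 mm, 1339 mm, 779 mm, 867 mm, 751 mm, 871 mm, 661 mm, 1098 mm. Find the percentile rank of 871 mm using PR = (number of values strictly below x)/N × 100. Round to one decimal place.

N = 9.
Strictly below 871: 4. Equal to 871: 1.
PR = 4/9 × 100 = 44.4

44.4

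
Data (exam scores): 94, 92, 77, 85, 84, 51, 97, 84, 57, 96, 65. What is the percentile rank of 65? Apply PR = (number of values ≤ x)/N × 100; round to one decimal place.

27.3

N = 11.
Strictly below 65: 2. Equal to 65: 1.
PR = 3/11 × 100 = 27.3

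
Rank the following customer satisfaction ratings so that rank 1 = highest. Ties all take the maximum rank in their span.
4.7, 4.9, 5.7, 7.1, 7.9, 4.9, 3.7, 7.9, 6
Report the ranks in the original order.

8, 7, 5, 3, 2, 7, 9, 2, 4

Sorted (descending): 7.9, 7.9, 7.1, 6, 5.7, 4.9, 4.9, 4.7, 3.7
The 2 values of 7.9 occupy positions 1–2 → each gets rank 2.
The 2 values of 4.9 occupy positions 6–7 → each gets rank 7.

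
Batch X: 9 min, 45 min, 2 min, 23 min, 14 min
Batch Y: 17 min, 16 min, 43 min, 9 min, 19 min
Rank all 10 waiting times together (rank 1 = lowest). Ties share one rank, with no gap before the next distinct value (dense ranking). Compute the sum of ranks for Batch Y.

Sorted (ascending): 2, 9, 9, 14, 16, 17, 19, 23, 43, 45
The 2 values of 9 share dense rank 2.
Remaining distinct values take the next consecutive integers.
Batch Y values → pooled ranks: 17→5, 16→4, 43→8, 9→2, 19→6
Rank sum = 5 + 4 + 8 + 2 + 6 = 25

25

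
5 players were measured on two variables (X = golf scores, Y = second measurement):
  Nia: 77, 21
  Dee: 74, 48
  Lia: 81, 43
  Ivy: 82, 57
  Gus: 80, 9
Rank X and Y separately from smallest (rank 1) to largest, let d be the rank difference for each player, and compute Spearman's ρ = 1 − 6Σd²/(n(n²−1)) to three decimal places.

Ranks of variable 1: 2, 1, 4, 5, 3
Ranks of variable 2: 2, 4, 3, 5, 1
d = r₁ − r₂: 0, -3, 1, 0, 2
d²: 0, 9, 1, 0, 4; Σd² = 14
ρ = 1 − 6·14/(5·24) = 1 − 84/120 = 0.300

0.300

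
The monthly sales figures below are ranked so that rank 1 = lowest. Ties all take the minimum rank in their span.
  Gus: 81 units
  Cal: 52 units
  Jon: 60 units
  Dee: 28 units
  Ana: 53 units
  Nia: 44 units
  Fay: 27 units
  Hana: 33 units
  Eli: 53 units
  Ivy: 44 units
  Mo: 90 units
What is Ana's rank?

Sorted (ascending): 27, 28, 33, 44, 44, 52, 53, 53, 60, 81, 90
The 2 values of 44 occupy positions 4–5 → each gets rank 4.
The 2 values of 53 occupy positions 7–8 → each gets rank 7.
Ana has value 53 units → rank 7.

7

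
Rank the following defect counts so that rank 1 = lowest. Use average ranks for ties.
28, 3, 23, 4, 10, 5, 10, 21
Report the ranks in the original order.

8, 1, 7, 2, 4.5, 3, 4.5, 6

Sorted (ascending): 3, 4, 5, 10, 10, 21, 23, 28
The 2 values of 10 occupy positions 4–5 → average rank (4+5)/2 = 4.5.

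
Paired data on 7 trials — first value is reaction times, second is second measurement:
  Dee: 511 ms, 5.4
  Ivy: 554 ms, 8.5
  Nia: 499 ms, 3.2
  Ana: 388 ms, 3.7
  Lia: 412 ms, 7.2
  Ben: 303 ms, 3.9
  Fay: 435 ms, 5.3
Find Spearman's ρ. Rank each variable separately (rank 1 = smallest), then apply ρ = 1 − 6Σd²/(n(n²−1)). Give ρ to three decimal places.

0.464

Ranks of variable 1: 6, 7, 5, 2, 3, 1, 4
Ranks of variable 2: 5, 7, 1, 2, 6, 3, 4
d = r₁ − r₂: 1, 0, 4, 0, -3, -2, 0
d²: 1, 0, 16, 0, 9, 4, 0; Σd² = 30
ρ = 1 − 6·30/(7·48) = 1 − 180/336 = 0.464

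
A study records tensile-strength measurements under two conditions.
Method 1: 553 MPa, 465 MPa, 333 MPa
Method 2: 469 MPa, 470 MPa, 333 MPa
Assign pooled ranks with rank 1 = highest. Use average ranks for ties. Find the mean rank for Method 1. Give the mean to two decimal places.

3.50

Sorted (descending): 553, 470, 469, 465, 333, 333
The 2 values of 333 occupy positions 5–6 → average rank (5+6)/2 = 5.5.
Method 1 values → pooled ranks: 553→1, 465→4, 333→5.5
Mean rank = (1 + 4 + 5.5) / 3 = 3.50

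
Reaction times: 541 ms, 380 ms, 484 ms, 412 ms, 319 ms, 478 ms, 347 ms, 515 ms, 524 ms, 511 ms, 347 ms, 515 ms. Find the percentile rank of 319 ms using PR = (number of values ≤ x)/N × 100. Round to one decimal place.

8.3

N = 12.
Strictly below 319: 0. Equal to 319: 1.
PR = 1/12 × 100 = 8.3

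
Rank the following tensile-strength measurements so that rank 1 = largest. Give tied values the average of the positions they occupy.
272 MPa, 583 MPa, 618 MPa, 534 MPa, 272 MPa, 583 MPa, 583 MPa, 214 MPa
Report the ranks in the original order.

6.5, 3, 1, 5, 6.5, 3, 3, 8

Sorted (descending): 618, 583, 583, 583, 534, 272, 272, 214
The 3 values of 583 occupy positions 2–4 → average rank 3.
The 2 values of 272 occupy positions 6–7 → average rank (6+7)/2 = 6.5.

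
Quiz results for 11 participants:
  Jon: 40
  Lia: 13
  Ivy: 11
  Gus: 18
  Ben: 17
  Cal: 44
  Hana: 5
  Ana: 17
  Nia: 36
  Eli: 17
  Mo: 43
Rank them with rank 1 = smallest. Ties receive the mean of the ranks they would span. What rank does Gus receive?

Sorted (ascending): 5, 11, 13, 17, 17, 17, 18, 36, 40, 43, 44
The 3 values of 17 occupy positions 4–6 → average rank 5.
Gus has value 18 → rank 7.

7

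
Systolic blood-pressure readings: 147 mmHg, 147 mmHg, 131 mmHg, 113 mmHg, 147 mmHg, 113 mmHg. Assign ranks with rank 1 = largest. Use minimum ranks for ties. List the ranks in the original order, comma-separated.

1, 1, 4, 5, 1, 5

Sorted (descending): 147, 147, 147, 131, 113, 113
The 3 values of 147 occupy positions 1–3 → each gets rank 1.
The 2 values of 113 occupy positions 5–6 → each gets rank 5.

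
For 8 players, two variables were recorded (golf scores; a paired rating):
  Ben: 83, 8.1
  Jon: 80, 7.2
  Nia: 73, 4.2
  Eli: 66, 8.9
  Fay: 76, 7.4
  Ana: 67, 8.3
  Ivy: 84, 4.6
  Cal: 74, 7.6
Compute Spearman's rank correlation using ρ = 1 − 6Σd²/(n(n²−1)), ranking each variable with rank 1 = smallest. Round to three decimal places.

Ranks of variable 1: 7, 6, 3, 1, 5, 2, 8, 4
Ranks of variable 2: 6, 3, 1, 8, 4, 7, 2, 5
d = r₁ − r₂: 1, 3, 2, -7, 1, -5, 6, -1
d²: 1, 9, 4, 49, 1, 25, 36, 1; Σd² = 126
ρ = 1 − 6·126/(8·63) = 1 − 756/504 = -0.500

-0.500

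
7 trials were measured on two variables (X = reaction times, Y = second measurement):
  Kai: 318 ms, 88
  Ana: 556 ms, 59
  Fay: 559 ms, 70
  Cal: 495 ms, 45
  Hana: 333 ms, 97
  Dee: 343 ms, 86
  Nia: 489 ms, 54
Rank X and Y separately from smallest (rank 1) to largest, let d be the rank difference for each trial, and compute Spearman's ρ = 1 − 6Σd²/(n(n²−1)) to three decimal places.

-0.643

Ranks of variable 1: 1, 6, 7, 5, 2, 3, 4
Ranks of variable 2: 6, 3, 4, 1, 7, 5, 2
d = r₁ − r₂: -5, 3, 3, 4, -5, -2, 2
d²: 25, 9, 9, 16, 25, 4, 4; Σd² = 92
ρ = 1 − 6·92/(7·48) = 1 − 552/336 = -0.643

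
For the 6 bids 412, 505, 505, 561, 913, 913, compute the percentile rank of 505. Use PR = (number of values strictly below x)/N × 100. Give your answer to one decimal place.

N = 6.
Strictly below 505: 1. Equal to 505: 2.
PR = 1/6 × 100 = 16.7

16.7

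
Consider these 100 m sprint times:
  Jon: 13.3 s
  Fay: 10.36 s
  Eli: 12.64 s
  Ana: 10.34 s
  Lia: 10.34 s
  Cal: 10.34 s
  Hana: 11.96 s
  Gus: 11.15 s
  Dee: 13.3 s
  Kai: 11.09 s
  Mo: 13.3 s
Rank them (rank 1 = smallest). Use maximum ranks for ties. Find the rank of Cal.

Sorted (ascending): 10.34, 10.34, 10.34, 10.36, 11.09, 11.15, 11.96, 12.64, 13.3, 13.3, 13.3
The 3 values of 10.34 occupy positions 1–3 → each gets rank 3.
The 3 values of 13.3 occupy positions 9–11 → each gets rank 11.
Cal has value 10.34 s → rank 3.

3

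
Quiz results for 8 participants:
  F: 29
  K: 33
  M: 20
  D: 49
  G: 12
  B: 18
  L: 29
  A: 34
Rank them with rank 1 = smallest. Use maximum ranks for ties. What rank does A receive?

7

Sorted (ascending): 12, 18, 20, 29, 29, 33, 34, 49
The 2 values of 29 occupy positions 4–5 → each gets rank 5.
A has value 34 → rank 7.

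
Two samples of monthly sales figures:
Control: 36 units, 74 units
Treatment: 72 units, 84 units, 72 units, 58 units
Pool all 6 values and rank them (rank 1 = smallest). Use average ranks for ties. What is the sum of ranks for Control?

Sorted (ascending): 36, 58, 72, 72, 74, 84
The 2 values of 72 occupy positions 3–4 → average rank (3+4)/2 = 3.5.
Control values → pooled ranks: 36→1, 74→5
Rank sum = 1 + 5 = 6

6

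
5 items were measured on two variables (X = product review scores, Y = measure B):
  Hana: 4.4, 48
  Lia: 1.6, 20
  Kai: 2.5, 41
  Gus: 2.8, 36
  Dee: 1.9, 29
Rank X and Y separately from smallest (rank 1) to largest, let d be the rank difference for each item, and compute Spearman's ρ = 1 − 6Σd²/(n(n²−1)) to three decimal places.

0.900

Ranks of variable 1: 5, 1, 3, 4, 2
Ranks of variable 2: 5, 1, 4, 3, 2
d = r₁ − r₂: 0, 0, -1, 1, 0
d²: 0, 0, 1, 1, 0; Σd² = 2
ρ = 1 − 6·2/(5·24) = 1 − 12/120 = 0.900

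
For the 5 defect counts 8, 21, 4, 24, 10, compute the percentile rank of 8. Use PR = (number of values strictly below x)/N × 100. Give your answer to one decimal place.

20.0

N = 5.
Strictly below 8: 1. Equal to 8: 1.
PR = 1/5 × 100 = 20.0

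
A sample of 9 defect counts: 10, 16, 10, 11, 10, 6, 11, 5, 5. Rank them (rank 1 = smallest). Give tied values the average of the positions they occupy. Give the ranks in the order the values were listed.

5, 9, 5, 7.5, 5, 3, 7.5, 1.5, 1.5

Sorted (ascending): 5, 5, 6, 10, 10, 10, 11, 11, 16
The 2 values of 5 occupy positions 1–2 → average rank (1+2)/2 = 1.5.
The 3 values of 10 occupy positions 4–6 → average rank 5.
The 2 values of 11 occupy positions 7–8 → average rank (7+8)/2 = 7.5.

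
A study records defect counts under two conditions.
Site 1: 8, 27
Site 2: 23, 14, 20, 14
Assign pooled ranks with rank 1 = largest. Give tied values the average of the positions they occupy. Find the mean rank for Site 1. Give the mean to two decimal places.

Sorted (descending): 27, 23, 20, 14, 14, 8
The 2 values of 14 occupy positions 4–5 → average rank (4+5)/2 = 4.5.
Site 1 values → pooled ranks: 8→6, 27→1
Mean rank = (6 + 1) / 2 = 3.50

3.50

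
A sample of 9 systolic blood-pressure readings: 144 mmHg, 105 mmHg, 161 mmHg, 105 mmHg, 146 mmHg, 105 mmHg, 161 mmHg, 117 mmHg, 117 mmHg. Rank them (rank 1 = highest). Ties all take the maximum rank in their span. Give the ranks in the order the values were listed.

4, 9, 2, 9, 3, 9, 2, 6, 6

Sorted (descending): 161, 161, 146, 144, 117, 117, 105, 105, 105
The 2 values of 161 occupy positions 1–2 → each gets rank 2.
The 2 values of 117 occupy positions 5–6 → each gets rank 6.
The 3 values of 105 occupy positions 7–9 → each gets rank 9.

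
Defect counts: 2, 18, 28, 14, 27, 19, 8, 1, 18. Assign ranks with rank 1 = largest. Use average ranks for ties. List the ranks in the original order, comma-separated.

Sorted (descending): 28, 27, 19, 18, 18, 14, 8, 2, 1
The 2 values of 18 occupy positions 4–5 → average rank (4+5)/2 = 4.5.

8, 4.5, 1, 6, 2, 3, 7, 9, 4.5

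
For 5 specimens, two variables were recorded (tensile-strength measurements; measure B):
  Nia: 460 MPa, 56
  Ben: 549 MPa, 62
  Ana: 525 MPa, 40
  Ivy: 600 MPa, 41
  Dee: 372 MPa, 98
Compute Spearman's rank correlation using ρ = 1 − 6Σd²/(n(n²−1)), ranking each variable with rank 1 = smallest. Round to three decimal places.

-0.500

Ranks of variable 1: 2, 4, 3, 5, 1
Ranks of variable 2: 3, 4, 1, 2, 5
d = r₁ − r₂: -1, 0, 2, 3, -4
d²: 1, 0, 4, 9, 16; Σd² = 30
ρ = 1 − 6·30/(5·24) = 1 − 180/120 = -0.500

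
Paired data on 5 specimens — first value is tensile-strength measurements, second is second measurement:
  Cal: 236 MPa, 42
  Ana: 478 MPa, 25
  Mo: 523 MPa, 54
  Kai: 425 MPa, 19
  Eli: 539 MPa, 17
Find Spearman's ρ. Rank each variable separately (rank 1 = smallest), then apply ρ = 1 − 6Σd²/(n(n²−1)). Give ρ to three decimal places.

Ranks of variable 1: 1, 3, 4, 2, 5
Ranks of variable 2: 4, 3, 5, 2, 1
d = r₁ − r₂: -3, 0, -1, 0, 4
d²: 9, 0, 1, 0, 16; Σd² = 26
ρ = 1 − 6·26/(5·24) = 1 − 156/120 = -0.300

-0.300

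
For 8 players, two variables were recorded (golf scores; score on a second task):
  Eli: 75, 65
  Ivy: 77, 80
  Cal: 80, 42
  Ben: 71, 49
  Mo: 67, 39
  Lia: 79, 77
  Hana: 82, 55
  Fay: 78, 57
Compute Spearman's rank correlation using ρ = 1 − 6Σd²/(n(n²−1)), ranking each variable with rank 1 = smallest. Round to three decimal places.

0.190

Ranks of variable 1: 3, 4, 7, 2, 1, 6, 8, 5
Ranks of variable 2: 6, 8, 2, 3, 1, 7, 4, 5
d = r₁ − r₂: -3, -4, 5, -1, 0, -1, 4, 0
d²: 9, 16, 25, 1, 0, 1, 16, 0; Σd² = 68
ρ = 1 − 6·68/(8·63) = 1 − 408/504 = 0.190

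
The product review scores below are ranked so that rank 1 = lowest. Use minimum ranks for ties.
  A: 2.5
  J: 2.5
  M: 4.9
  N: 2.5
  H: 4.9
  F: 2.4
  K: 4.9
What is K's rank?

5

Sorted (ascending): 2.4, 2.5, 2.5, 2.5, 4.9, 4.9, 4.9
The 3 values of 2.5 occupy positions 2–4 → each gets rank 2.
The 3 values of 4.9 occupy positions 5–7 → each gets rank 5.
K has value 4.9 → rank 5.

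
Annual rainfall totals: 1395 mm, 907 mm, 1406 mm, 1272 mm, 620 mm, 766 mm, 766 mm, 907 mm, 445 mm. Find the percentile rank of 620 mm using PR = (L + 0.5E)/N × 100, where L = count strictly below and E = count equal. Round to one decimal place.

16.7

N = 9.
Strictly below 620: 1. Equal to 620: 1.
PR = (1 + 0.5·1)/9 × 100 = 16.7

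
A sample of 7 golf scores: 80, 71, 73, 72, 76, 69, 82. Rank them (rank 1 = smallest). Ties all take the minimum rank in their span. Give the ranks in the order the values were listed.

Sorted (ascending): 69, 71, 72, 73, 76, 80, 82
No ties — each value takes its position as its rank.

6, 2, 4, 3, 5, 1, 7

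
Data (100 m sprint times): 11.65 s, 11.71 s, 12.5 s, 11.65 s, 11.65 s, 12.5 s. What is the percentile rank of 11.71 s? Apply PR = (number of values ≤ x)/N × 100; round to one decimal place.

66.7

N = 6.
Strictly below 11.71: 3. Equal to 11.71: 1.
PR = 4/6 × 100 = 66.7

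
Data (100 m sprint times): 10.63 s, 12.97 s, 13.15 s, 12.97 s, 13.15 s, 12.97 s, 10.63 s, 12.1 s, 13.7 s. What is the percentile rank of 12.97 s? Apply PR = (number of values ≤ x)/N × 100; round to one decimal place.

66.7

N = 9.
Strictly below 12.97: 3. Equal to 12.97: 3.
PR = 6/9 × 100 = 66.7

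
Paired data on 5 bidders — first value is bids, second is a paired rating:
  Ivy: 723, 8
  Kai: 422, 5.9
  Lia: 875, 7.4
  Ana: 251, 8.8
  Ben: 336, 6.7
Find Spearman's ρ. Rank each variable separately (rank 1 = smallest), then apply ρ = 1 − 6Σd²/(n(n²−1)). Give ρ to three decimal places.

-0.200

Ranks of variable 1: 4, 3, 5, 1, 2
Ranks of variable 2: 4, 1, 3, 5, 2
d = r₁ − r₂: 0, 2, 2, -4, 0
d²: 0, 4, 4, 16, 0; Σd² = 24
ρ = 1 − 6·24/(5·24) = 1 − 144/120 = -0.200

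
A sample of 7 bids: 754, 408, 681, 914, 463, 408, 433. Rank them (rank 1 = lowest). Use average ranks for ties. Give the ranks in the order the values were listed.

Sorted (ascending): 408, 408, 433, 463, 681, 754, 914
The 2 values of 408 occupy positions 1–2 → average rank (1+2)/2 = 1.5.

6, 1.5, 5, 7, 4, 1.5, 3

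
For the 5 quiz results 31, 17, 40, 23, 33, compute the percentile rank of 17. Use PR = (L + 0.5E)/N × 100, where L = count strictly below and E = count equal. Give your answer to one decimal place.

10.0

N = 5.
Strictly below 17: 0. Equal to 17: 1.
PR = (0 + 0.5·1)/5 × 100 = 10.0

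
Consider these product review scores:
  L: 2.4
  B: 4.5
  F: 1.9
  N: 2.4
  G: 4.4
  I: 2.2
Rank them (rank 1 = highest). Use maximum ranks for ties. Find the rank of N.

Sorted (descending): 4.5, 4.4, 2.4, 2.4, 2.2, 1.9
The 2 values of 2.4 occupy positions 3–4 → each gets rank 4.
N has value 2.4 → rank 4.

4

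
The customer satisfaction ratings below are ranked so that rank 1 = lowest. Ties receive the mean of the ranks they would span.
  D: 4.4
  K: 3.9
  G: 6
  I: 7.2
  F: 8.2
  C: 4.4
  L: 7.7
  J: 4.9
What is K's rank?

1

Sorted (ascending): 3.9, 4.4, 4.4, 4.9, 6, 7.2, 7.7, 8.2
The 2 values of 4.4 occupy positions 2–3 → average rank (2+3)/2 = 2.5.
K has value 3.9 → rank 1.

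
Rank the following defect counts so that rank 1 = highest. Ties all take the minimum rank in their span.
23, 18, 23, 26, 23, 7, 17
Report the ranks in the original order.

2, 5, 2, 1, 2, 7, 6

Sorted (descending): 26, 23, 23, 23, 18, 17, 7
The 3 values of 23 occupy positions 2–4 → each gets rank 2.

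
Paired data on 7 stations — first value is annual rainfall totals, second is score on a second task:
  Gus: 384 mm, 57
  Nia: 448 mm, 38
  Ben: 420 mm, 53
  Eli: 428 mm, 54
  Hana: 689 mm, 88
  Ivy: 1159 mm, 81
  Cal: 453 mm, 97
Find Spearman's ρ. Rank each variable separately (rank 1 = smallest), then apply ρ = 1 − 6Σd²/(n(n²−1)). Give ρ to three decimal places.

Ranks of variable 1: 1, 4, 2, 3, 6, 7, 5
Ranks of variable 2: 4, 1, 2, 3, 6, 5, 7
d = r₁ − r₂: -3, 3, 0, 0, 0, 2, -2
d²: 9, 9, 0, 0, 0, 4, 4; Σd² = 26
ρ = 1 − 6·26/(7·48) = 1 − 156/336 = 0.536

0.536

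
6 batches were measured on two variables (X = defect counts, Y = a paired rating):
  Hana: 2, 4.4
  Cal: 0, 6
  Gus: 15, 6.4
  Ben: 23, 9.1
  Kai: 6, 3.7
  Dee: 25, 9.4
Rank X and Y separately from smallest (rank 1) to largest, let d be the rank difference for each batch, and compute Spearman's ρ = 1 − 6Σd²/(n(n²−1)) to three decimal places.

0.771

Ranks of variable 1: 2, 1, 4, 5, 3, 6
Ranks of variable 2: 2, 3, 4, 5, 1, 6
d = r₁ − r₂: 0, -2, 0, 0, 2, 0
d²: 0, 4, 0, 0, 4, 0; Σd² = 8
ρ = 1 − 6·8/(6·35) = 1 − 48/210 = 0.771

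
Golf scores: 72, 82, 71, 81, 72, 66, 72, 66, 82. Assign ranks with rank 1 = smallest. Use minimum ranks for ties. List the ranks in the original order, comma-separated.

Sorted (ascending): 66, 66, 71, 72, 72, 72, 81, 82, 82
The 2 values of 66 occupy positions 1–2 → each gets rank 1.
The 3 values of 72 occupy positions 4–6 → each gets rank 4.
The 2 values of 82 occupy positions 8–9 → each gets rank 8.

4, 8, 3, 7, 4, 1, 4, 1, 8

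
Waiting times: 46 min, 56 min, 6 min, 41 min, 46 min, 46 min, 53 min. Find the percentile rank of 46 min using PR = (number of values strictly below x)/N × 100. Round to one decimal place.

28.6

N = 7.
Strictly below 46: 2. Equal to 46: 3.
PR = 2/7 × 100 = 28.6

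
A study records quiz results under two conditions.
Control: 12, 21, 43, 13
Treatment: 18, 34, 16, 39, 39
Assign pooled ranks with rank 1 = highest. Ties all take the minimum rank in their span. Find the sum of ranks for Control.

23

Sorted (descending): 43, 39, 39, 34, 21, 18, 16, 13, 12
The 2 values of 39 occupy positions 2–3 → each gets rank 2.
Control values → pooled ranks: 12→9, 21→5, 43→1, 13→8
Rank sum = 9 + 5 + 1 + 8 = 23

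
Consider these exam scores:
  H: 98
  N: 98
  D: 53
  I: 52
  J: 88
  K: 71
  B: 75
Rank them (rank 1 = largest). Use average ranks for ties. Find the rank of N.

1.5

Sorted (descending): 98, 98, 88, 75, 71, 53, 52
The 2 values of 98 occupy positions 1–2 → average rank (1+2)/2 = 1.5.
N has value 98 → rank 1.5.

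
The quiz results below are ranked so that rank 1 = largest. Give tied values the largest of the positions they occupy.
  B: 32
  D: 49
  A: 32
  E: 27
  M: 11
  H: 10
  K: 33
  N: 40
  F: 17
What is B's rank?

Sorted (descending): 49, 40, 33, 32, 32, 27, 17, 11, 10
The 2 values of 32 occupy positions 4–5 → each gets rank 5.
B has value 32 → rank 5.

5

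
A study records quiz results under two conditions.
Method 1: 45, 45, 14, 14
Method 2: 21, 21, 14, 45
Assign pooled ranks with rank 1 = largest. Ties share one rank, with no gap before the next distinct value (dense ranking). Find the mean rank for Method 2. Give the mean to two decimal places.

2.00

Sorted (descending): 45, 45, 45, 21, 21, 14, 14, 14
The 3 values of 45 share dense rank 1.
The 2 values of 21 share dense rank 2.
The 3 values of 14 share dense rank 3.
Method 2 values → pooled ranks: 21→2, 21→2, 14→3, 45→1
Mean rank = (2 + 2 + 3 + 1) / 4 = 2.00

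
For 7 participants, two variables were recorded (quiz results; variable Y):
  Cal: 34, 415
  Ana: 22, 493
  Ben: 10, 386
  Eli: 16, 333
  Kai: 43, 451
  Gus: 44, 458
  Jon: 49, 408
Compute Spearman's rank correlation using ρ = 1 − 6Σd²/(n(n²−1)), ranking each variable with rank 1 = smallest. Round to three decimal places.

0.393

Ranks of variable 1: 4, 3, 1, 2, 5, 6, 7
Ranks of variable 2: 4, 7, 2, 1, 5, 6, 3
d = r₁ − r₂: 0, -4, -1, 1, 0, 0, 4
d²: 0, 16, 1, 1, 0, 0, 16; Σd² = 34
ρ = 1 − 6·34/(7·48) = 1 − 204/336 = 0.393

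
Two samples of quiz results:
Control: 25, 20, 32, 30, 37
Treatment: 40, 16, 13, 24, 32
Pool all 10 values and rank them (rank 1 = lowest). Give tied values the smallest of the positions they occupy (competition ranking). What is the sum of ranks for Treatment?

24

Sorted (ascending): 13, 16, 20, 24, 25, 30, 32, 32, 37, 40
The 2 values of 32 occupy positions 7–8 → each gets rank 7.
Treatment values → pooled ranks: 40→10, 16→2, 13→1, 24→4, 32→7
Rank sum = 10 + 2 + 1 + 4 + 7 = 24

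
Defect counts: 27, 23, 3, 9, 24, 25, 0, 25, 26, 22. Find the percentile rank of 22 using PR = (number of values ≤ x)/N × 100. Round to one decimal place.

40.0

N = 10.
Strictly below 22: 3. Equal to 22: 1.
PR = 4/10 × 100 = 40.0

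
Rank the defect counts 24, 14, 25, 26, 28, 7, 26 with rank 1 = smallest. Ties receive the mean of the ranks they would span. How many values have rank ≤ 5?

Sorted (ascending): 7, 14, 24, 25, 26, 26, 28
The 2 values of 26 occupy positions 5–6 → average rank (5+6)/2 = 5.5.
Ranks ≤ 5: {1, 2, 3, 4} → 4 values.

4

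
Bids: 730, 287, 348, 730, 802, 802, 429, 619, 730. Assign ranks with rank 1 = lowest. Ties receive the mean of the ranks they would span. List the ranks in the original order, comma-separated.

6, 1, 2, 6, 8.5, 8.5, 3, 4, 6

Sorted (ascending): 287, 348, 429, 619, 730, 730, 730, 802, 802
The 3 values of 730 occupy positions 5–7 → average rank 6.
The 2 values of 802 occupy positions 8–9 → average rank (8+9)/2 = 8.5.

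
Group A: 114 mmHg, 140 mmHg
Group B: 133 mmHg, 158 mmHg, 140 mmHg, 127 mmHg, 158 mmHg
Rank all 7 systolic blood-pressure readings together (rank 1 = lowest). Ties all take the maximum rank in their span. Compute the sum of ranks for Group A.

Sorted (ascending): 114, 127, 133, 140, 140, 158, 158
The 2 values of 140 occupy positions 4–5 → each gets rank 5.
The 2 values of 158 occupy positions 6–7 → each gets rank 7.
Group A values → pooled ranks: 114→1, 140→5
Rank sum = 1 + 5 = 6

6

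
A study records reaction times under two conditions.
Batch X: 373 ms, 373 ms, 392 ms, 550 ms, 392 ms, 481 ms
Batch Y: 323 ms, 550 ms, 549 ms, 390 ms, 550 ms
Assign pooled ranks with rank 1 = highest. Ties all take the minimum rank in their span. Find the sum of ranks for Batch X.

Sorted (descending): 550, 550, 550, 549, 481, 392, 392, 390, 373, 373, 323
The 3 values of 550 occupy positions 1–3 → each gets rank 1.
The 2 values of 392 occupy positions 6–7 → each gets rank 6.
The 2 values of 373 occupy positions 9–10 → each gets rank 9.
Batch X values → pooled ranks: 373→9, 373→9, 392→6, 550→1, 392→6, 481→5
Rank sum = 9 + 9 + 6 + 1 + 6 + 5 = 36

36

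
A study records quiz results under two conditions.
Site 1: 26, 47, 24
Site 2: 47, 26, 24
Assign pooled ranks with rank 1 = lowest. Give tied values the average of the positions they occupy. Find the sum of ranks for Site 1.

Sorted (ascending): 24, 24, 26, 26, 47, 47
The 2 values of 24 occupy positions 1–2 → average rank (1+2)/2 = 1.5.
The 2 values of 26 occupy positions 3–4 → average rank (3+4)/2 = 3.5.
The 2 values of 47 occupy positions 5–6 → average rank (5+6)/2 = 5.5.
Site 1 values → pooled ranks: 26→3.5, 47→5.5, 24→1.5
Rank sum = 3.5 + 5.5 + 1.5 = 10.5

10.5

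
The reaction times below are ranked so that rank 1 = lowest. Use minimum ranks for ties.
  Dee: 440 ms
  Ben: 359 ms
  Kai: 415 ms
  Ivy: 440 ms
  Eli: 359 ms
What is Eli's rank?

1

Sorted (ascending): 359, 359, 415, 440, 440
The 2 values of 359 occupy positions 1–2 → each gets rank 1.
The 2 values of 440 occupy positions 4–5 → each gets rank 4.
Eli has value 359 ms → rank 1.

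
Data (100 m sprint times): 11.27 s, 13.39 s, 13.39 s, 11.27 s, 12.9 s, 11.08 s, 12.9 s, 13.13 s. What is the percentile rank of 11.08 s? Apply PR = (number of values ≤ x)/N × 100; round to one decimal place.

N = 8.
Strictly below 11.08: 0. Equal to 11.08: 1.
PR = 1/8 × 100 = 12.5

12.5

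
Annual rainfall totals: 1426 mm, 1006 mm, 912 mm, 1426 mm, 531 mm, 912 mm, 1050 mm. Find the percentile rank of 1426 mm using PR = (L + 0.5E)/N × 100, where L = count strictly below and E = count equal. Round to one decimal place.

85.7

N = 7.
Strictly below 1426: 5. Equal to 1426: 2.
PR = (5 + 0.5·2)/7 × 100 = 85.7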